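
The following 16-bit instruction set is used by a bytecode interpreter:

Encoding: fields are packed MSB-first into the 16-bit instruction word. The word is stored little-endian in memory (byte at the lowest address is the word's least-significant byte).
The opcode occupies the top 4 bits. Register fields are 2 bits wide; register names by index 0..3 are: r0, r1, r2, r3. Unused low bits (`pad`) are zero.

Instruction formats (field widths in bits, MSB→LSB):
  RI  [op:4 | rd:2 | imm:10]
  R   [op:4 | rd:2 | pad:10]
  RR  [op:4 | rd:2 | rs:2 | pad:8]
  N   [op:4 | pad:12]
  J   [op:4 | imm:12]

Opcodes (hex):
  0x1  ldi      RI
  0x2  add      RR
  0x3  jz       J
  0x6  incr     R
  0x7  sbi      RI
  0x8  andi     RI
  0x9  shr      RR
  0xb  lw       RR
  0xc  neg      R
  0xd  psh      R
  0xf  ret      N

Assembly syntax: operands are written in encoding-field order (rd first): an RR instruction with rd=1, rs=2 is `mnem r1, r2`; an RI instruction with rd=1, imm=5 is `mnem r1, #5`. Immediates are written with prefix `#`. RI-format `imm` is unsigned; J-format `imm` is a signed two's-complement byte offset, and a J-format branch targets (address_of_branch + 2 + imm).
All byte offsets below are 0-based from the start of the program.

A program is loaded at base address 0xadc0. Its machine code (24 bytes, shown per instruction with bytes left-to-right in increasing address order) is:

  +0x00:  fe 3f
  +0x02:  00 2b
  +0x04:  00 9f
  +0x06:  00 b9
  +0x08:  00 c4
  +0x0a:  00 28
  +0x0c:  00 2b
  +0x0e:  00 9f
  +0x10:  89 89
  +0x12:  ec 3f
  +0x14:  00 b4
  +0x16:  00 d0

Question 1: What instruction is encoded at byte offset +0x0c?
+0x0c: 00 2b ⇒ word 0x2b00 (little)
  top 4b → 0x2 → add [RR]
  rd@[11:10]=0x2 ⇒ r2
  rs@[9:8]=0x3 ⇒ r3

add r2, r3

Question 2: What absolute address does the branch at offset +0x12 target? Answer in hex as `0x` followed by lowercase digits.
0xadc0

off 0x12: read ec 3f as little → 0x3fec
  top 4b → 0x3 → jz [J]
  imm@[11:0]=0xfec (s12→-20) ⇒ #-20
  target = base 0xadc0 + off 0x12 + 2 + imm -20 = 0xadc0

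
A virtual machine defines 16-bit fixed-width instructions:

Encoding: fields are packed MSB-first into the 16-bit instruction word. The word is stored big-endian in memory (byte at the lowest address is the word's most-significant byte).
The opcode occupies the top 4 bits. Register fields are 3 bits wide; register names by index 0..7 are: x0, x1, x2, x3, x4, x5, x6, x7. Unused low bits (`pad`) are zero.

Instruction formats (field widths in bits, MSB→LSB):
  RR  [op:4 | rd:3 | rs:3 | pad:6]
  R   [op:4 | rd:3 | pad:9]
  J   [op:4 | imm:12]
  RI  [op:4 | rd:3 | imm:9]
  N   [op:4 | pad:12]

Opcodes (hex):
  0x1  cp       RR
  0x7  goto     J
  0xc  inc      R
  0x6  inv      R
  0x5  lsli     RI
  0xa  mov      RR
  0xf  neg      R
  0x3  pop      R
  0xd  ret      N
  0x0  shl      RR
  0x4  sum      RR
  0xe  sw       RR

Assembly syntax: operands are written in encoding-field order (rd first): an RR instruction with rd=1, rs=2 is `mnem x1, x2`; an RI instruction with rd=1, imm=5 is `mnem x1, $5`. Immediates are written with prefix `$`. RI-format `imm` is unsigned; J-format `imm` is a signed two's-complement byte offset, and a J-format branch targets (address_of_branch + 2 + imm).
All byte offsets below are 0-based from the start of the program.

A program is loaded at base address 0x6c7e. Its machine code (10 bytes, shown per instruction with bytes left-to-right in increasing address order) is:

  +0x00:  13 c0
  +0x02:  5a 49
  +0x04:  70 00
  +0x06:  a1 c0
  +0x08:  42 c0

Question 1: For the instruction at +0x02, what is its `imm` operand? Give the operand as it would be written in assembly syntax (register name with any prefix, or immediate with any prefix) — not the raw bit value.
$73

[02] 5a 49 → 0x5a49
  top 4b → 0x5 → lsli [RI]
  [11:9] rd=5 = x5
  [8:0] imm=73 = $73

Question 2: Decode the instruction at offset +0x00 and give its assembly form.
off 0x00: read 13 c0 as big → 0x13c0
  opcode bits[15:12]=0x1: cp/RR
  [11:9] rd=1 = x1
  [8:6] rs=7 = x7

cp x1, x7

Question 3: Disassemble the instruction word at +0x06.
[06] a1 c0 → 0xa1c0
  op=0xa1c0>>12=0xa ⇒ mov (RR)
  rd@[11:9]=0x0 ⇒ x0
  rs@[8:6]=0x7 ⇒ x7

mov x0, x7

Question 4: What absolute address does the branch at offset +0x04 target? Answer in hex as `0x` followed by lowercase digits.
@+04  big-endian(70 00) = 0x7000
  top 4b → 0x7 → goto [J]
  [11:0] imm=0 = $0
  target = base 0x6c7e + off 0x04 + 2 + imm 0 = 0x6c84

0x6c84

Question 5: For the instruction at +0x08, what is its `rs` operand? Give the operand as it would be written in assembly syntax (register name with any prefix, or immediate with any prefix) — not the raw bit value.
x3

[08] 42 c0 → 0x42c0
  top 4b → 0x4 → sum [RR]
  rd: (w>>9)&0x7=0x1 → x1
  rs: (w>>6)&0x7=0x3 → x3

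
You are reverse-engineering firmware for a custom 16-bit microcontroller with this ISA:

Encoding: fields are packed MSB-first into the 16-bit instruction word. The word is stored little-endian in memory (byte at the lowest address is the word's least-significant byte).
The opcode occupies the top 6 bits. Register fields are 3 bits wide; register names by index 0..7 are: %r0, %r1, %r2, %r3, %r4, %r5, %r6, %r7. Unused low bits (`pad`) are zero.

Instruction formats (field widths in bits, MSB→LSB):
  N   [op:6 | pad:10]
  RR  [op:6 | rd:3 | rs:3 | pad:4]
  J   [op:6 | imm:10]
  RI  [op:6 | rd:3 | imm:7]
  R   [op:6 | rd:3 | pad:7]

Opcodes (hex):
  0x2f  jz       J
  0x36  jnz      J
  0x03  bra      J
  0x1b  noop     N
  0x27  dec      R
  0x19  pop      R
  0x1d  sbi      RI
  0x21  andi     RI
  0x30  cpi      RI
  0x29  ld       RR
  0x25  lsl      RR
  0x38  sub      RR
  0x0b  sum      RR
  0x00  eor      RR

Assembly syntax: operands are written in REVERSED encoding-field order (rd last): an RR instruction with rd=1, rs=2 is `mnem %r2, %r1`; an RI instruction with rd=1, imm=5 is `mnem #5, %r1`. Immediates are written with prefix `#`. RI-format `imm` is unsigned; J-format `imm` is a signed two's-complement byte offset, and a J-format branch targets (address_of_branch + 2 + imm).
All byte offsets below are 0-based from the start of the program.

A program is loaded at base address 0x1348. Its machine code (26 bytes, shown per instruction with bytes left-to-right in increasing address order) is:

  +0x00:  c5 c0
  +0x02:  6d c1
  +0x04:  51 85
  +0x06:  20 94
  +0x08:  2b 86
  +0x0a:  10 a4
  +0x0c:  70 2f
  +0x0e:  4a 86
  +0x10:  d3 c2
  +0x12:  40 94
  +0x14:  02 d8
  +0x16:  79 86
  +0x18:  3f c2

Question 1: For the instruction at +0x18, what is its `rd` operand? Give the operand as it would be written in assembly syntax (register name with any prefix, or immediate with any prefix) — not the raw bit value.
%r4

@+18  little-endian(3f c2) = 0xc23f
  opcode bits[15:10]=0x30: cpi/RI
  [9:7] rd=4 = %r4
  [6:0] imm=63 = #63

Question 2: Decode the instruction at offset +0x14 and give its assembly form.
off 0x14: read 02 d8 as little → 0xd802
  op=0xd802>>10=0x36 ⇒ jnz (J)
  imm@[9:0]=0x2 ⇒ #2

jnz #2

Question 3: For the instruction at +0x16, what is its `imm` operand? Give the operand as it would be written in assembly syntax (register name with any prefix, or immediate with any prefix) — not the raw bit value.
+0x16: 79 86 ⇒ word 0x8679 (little)
  opcode bits[15:10]=0x21: andi/RI
  rd: (w>>7)&0x7=0x4 → %r4
  imm: (w>>0)&0x7f=0x79 → #121

#121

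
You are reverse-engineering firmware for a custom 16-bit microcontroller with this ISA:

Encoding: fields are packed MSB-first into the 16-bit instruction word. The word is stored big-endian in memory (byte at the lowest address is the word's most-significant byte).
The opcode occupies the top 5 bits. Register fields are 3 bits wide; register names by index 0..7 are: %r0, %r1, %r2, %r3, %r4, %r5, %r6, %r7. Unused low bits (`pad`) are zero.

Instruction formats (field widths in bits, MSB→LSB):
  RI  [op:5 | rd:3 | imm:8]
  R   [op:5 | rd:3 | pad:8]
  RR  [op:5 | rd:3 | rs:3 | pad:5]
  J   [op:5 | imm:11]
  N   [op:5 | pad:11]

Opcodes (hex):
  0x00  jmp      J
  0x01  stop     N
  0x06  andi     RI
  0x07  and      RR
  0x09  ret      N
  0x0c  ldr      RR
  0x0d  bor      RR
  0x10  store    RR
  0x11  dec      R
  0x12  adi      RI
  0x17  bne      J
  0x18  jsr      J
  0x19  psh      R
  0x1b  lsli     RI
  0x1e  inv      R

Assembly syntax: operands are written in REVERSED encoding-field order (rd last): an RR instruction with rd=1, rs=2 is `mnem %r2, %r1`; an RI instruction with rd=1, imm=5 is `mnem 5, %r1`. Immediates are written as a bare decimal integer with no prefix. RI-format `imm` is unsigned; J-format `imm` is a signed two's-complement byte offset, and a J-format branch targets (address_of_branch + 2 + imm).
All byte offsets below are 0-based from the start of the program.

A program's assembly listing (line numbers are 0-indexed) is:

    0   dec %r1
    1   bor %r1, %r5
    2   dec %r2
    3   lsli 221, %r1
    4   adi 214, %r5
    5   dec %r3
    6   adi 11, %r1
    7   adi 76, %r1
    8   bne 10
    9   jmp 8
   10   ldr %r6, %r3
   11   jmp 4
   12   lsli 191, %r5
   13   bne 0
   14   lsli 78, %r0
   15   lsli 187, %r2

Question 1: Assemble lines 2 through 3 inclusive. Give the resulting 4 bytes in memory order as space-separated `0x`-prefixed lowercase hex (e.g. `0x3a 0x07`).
2. dec fields op=0x11:5|rd=2:3|pad=0:8 → word 8a00h → 8a 00
3. lsli fields op=0x1b:5|rd=1:3|imm=221:8 → word d9ddh → d9 dd

0x8a 0x00 0xd9 0xdd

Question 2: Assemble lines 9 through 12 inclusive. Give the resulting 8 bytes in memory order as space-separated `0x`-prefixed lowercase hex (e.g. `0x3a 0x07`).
line 9 (jmp): pack op=0x0:5|imm=8:11 = 0x0008; big→ 00 08
line 10 (ldr): pack op=0xc:5|rd=3:3|rs=6:3|pad=0:5 = 0x63c0; big→ 63 c0
line 11 (jmp): pack op=0x0:5|imm=4:11 = 0x0004; big→ 00 04
line 12 (lsli): pack op=0x1b:5|rd=5:3|imm=191:8 = 0xddbf; big→ dd bf

0x00 0x08 0x63 0xc0 0x00 0x04 0xdd 0xbf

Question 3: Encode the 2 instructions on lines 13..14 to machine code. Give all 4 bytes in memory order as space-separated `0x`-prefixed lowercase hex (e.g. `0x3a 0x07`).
0xb8 0x00 0xd8 0x4e

line 13 (bne): pack op=0x17:5|imm=0:11 = 0xb800; big→ b8 00
line 14 (lsli): pack op=0x1b:5|rd=0:3|imm=78:8 = 0xd84e; big→ d8 4e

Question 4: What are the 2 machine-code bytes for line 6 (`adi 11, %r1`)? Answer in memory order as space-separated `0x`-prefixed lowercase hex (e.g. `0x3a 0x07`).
0x91 0x0b

L6: adi op=0x12:5|rd=1:3|imm=11:8 ⇒ 0x910b ⇒ big 91 0b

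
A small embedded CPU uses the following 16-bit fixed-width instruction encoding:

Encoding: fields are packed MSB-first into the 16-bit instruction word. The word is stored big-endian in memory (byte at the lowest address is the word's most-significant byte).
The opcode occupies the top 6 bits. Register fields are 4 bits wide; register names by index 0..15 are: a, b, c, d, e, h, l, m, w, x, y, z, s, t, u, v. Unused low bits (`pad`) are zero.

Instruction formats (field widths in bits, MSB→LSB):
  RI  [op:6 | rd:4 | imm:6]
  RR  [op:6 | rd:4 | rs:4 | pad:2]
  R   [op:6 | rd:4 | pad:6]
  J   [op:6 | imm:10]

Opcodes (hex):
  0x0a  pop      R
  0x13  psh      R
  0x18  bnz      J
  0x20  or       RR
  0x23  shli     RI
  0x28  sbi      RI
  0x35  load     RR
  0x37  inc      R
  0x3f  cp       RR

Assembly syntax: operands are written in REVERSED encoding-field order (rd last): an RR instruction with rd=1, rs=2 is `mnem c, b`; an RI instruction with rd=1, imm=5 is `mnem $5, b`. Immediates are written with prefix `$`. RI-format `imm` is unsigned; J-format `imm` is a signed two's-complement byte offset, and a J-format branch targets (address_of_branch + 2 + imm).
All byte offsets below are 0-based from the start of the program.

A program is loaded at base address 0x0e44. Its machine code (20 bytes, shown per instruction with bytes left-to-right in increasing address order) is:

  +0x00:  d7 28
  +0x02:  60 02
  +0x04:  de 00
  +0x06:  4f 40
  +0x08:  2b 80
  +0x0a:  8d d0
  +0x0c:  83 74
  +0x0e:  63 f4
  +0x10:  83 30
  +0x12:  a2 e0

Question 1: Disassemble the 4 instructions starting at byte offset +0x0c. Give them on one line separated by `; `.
off 0x0c: read 83 74 as big → 0x8374
  op=0x8374>>10=0x20 ⇒ or (RR)
  rd@[9:6]=0xd ⇒ t
  rs@[5:2]=0xd ⇒ t
off 0x0e: read 63 f4 as big → 0x63f4
  op=0x63f4>>10=0x18 ⇒ bnz (J)
  imm@[9:0]=0x3f4 (s10→-12) ⇒ $-12
off 0x10: read 83 30 as big → 0x8330
  op=0x8330>>10=0x20 ⇒ or (RR)
  rd@[9:6]=0xc ⇒ s
  rs@[5:2]=0xc ⇒ s
off 0x12: read a2 e0 as big → 0xa2e0
  op=0xa2e0>>10=0x28 ⇒ sbi (RI)
  rd@[9:6]=0xb ⇒ z
  imm@[5:0]=0x20 ⇒ $32

or t, t; bnz $-12; or s, s; sbi $32, z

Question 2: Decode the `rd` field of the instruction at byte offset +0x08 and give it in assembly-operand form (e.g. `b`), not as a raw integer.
u

@+08  big-endian(2b 80) = 0x2b80
  opcode bits[15:10]=0xa: pop/R
  rd@[9:6]=0xe ⇒ u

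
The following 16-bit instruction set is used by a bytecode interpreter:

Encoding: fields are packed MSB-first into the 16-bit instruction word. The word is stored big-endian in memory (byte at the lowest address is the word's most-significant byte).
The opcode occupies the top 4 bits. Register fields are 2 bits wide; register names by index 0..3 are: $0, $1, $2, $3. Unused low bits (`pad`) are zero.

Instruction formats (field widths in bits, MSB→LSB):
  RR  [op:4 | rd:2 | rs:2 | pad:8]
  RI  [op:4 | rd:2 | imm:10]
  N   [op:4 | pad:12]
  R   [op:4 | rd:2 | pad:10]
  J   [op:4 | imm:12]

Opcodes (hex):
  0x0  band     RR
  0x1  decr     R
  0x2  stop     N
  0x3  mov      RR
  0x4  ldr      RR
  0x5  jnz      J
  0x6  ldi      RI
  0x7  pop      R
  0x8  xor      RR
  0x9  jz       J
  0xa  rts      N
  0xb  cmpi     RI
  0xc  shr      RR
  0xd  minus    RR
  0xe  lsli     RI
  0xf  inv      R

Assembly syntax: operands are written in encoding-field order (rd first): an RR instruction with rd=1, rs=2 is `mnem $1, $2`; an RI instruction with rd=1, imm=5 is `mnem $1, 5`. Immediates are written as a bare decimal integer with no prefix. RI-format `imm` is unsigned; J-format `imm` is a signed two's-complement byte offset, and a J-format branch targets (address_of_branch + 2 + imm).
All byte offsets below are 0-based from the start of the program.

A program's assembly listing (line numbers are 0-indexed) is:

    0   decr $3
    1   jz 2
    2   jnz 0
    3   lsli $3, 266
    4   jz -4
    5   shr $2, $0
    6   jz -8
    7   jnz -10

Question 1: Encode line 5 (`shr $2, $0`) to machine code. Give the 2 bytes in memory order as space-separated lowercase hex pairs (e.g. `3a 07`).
5. shr fields op=0xc:4|rd=2:2|rs=0:2|pad=0:8 → word c800h → c8 00

c8 00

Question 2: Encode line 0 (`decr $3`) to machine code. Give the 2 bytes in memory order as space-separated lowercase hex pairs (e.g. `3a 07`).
1c 00

L0: decr op=0x1:4|rd=3:2|pad=0:10 ⇒ 0x1c00 ⇒ big 1c 00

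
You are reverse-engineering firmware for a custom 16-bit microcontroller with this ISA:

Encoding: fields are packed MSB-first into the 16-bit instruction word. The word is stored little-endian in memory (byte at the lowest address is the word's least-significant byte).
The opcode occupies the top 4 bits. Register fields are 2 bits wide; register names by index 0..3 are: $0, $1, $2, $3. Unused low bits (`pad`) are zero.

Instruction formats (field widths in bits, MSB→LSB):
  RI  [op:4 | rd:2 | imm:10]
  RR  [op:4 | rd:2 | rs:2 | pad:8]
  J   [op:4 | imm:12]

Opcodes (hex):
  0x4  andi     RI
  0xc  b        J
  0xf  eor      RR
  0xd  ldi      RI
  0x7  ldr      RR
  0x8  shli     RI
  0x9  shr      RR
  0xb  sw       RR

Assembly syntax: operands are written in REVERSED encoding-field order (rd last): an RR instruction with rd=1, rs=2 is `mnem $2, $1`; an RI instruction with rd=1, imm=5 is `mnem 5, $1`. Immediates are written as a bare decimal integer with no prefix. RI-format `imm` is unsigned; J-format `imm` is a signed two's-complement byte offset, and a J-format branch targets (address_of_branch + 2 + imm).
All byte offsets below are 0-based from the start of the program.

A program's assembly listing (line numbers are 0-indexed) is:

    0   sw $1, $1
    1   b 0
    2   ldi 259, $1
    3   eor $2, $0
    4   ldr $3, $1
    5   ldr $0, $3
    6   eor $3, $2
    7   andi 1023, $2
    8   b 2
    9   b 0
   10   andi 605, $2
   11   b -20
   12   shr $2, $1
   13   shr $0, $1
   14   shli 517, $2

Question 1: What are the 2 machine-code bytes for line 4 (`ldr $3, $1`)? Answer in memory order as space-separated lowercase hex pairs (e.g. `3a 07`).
00 77

L4: ldr op=0x7:4|rd=1:2|rs=3:2|pad=0:8 ⇒ 0x7700 ⇒ little 00 77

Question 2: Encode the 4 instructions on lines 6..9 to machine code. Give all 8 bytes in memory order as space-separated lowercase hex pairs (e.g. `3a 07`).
line 6 (eor): pack op=0xf:4|rd=2:2|rs=3:2|pad=0:8 = 0xfb00; little→ 00 fb
line 7 (andi): pack op=0x4:4|rd=2:2|imm=1023:10 = 0x4bff; little→ ff 4b
line 8 (b): pack op=0xc:4|imm=2:12 = 0xc002; little→ 02 c0
line 9 (b): pack op=0xc:4|imm=0:12 = 0xc000; little→ 00 c0

00 fb ff 4b 02 c0 00 c0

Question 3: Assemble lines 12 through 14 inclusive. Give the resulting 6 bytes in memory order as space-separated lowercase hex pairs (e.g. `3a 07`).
12. shr fields op=0x9:4|rd=1:2|rs=2:2|pad=0:8 → word 9600h → 00 96
13. shr fields op=0x9:4|rd=1:2|rs=0:2|pad=0:8 → word 9400h → 00 94
14. shli fields op=0x8:4|rd=2:2|imm=517:10 → word 8a05h → 05 8a

00 96 00 94 05 8a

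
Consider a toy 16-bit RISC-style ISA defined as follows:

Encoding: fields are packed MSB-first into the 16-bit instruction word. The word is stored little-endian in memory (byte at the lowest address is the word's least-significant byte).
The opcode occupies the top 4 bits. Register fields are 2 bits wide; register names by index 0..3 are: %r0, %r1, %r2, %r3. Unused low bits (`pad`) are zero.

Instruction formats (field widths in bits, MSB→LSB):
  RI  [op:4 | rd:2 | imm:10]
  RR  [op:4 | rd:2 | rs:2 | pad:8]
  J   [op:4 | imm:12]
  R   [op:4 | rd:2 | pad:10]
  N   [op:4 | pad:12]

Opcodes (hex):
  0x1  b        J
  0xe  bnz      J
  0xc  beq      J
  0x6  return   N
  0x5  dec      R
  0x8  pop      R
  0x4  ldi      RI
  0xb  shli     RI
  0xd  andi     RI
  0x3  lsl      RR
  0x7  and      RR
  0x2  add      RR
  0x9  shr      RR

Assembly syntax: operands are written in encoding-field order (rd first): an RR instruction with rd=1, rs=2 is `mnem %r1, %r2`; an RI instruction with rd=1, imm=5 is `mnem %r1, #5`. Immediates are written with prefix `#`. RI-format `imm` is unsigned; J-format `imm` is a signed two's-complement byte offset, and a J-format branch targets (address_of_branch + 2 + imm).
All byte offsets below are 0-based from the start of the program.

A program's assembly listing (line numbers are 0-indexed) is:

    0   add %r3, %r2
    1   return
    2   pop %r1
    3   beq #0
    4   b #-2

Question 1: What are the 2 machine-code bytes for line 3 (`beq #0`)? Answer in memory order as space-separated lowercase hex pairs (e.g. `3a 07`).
00 c0

L3: beq op=0xc:4|imm=0:12 ⇒ 0xc000 ⇒ little 00 c0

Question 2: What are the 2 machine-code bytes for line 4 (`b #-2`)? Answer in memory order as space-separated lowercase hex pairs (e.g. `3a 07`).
L4: b op=0x1:4|imm=-2:12 ⇒ 0x1ffe ⇒ little fe 1f

fe 1f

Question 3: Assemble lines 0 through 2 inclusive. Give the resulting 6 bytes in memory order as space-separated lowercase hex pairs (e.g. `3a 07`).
line 0 (add): pack op=0x2:4|rd=3:2|rs=2:2|pad=0:8 = 0x2e00; little→ 00 2e
line 1 (return): pack op=0x6:4|pad=0:12 = 0x6000; little→ 00 60
line 2 (pop): pack op=0x8:4|rd=1:2|pad=0:10 = 0x8400; little→ 00 84

00 2e 00 60 00 84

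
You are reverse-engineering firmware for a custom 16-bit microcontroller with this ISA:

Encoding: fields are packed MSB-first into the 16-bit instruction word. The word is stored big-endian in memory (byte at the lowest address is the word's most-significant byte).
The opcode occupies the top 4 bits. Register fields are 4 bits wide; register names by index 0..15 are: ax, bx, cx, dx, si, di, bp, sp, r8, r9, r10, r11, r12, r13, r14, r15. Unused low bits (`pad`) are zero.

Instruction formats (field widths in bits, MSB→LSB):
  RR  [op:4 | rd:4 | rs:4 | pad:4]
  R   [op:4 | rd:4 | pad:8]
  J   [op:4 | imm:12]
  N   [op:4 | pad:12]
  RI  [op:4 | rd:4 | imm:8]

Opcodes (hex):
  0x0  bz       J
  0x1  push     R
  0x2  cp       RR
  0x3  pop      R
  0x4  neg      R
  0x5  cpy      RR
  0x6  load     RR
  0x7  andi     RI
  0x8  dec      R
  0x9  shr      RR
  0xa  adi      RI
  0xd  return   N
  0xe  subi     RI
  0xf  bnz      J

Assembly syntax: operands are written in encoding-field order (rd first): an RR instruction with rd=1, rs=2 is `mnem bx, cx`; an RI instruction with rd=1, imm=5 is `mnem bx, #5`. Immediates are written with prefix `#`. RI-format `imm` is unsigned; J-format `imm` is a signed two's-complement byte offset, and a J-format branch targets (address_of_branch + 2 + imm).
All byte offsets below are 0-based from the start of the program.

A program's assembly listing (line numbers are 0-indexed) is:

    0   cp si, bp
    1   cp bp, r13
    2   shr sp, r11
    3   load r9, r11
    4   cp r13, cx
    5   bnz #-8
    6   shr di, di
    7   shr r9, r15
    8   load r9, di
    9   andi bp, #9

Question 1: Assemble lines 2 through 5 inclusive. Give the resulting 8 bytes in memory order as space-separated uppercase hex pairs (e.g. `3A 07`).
97 B0 69 B0 2D 20 FF F8

2. shr fields op=0x9:4|rd=7:4|rs=11:4|pad=0:4 → word 97b0h → 97 b0
3. load fields op=0x6:4|rd=9:4|rs=11:4|pad=0:4 → word 69b0h → 69 b0
4. cp fields op=0x2:4|rd=13:4|rs=2:4|pad=0:4 → word 2d20h → 2d 20
5. bnz fields op=0xf:4|imm=-8:12 → word fff8h → ff f8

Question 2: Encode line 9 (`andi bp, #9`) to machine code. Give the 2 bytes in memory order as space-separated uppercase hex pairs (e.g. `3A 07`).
line 9 (andi): pack op=0x7:4|rd=6:4|imm=9:8 = 0x7609; big→ 76 09

76 09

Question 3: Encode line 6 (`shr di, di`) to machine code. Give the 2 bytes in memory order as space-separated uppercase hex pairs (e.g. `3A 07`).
line 6 (shr): pack op=0x9:4|rd=5:4|rs=5:4|pad=0:4 = 0x9550; big→ 95 50

95 50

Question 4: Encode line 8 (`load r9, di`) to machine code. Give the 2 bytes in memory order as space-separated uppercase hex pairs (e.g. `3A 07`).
69 50

L8: load op=0x6:4|rd=9:4|rs=5:4|pad=0:4 ⇒ 0x6950 ⇒ big 69 50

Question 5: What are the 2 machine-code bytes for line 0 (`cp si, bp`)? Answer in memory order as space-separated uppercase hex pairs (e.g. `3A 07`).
24 60

L0: cp op=0x2:4|rd=4:4|rs=6:4|pad=0:4 ⇒ 0x2460 ⇒ big 24 60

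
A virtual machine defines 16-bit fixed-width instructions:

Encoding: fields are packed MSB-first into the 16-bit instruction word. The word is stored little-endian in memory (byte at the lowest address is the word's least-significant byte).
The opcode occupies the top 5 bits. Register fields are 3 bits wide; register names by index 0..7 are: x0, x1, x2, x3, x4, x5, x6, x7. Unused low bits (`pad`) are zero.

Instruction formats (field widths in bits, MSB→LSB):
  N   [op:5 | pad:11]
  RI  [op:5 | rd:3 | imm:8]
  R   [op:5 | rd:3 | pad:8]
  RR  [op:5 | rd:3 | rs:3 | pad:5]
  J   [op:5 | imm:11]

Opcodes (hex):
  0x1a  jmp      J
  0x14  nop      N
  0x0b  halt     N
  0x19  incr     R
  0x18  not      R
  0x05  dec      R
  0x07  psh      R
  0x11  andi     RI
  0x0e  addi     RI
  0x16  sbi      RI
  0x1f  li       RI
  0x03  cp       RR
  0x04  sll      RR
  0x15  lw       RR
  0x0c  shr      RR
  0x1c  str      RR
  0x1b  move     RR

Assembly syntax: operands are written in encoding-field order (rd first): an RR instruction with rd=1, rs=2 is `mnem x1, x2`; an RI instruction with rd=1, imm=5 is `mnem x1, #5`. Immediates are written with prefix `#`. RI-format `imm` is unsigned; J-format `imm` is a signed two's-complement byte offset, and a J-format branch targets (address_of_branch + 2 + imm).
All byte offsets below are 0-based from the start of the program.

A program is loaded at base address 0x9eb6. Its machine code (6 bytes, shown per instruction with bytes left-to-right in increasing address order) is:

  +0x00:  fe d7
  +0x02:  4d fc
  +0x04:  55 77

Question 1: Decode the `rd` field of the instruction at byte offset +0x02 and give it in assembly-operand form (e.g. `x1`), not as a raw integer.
x4

+0x02: 4d fc ⇒ word 0xfc4d (little)
  opcode bits[15:11]=0x1f: li/RI
  [10:8] rd=4 = x4
  [7:0] imm=77 = #77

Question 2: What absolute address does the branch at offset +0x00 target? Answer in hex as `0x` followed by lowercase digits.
off 0x00: read fe d7 as little → 0xd7fe
  op=0xd7fe>>11=0x1a ⇒ jmp (J)
  imm@[10:0]=0x7fe (s11→-2) ⇒ #-2
  target = base 0x9eb6 + off 0x00 + 2 + imm -2 = 0x9eb6

0x9eb6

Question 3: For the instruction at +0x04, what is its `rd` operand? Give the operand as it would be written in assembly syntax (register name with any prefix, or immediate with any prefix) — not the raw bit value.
off 0x04: read 55 77 as little → 0x7755
  op=0x7755>>11=0xe ⇒ addi (RI)
  [10:8] rd=7 = x7
  [7:0] imm=85 = #85

x7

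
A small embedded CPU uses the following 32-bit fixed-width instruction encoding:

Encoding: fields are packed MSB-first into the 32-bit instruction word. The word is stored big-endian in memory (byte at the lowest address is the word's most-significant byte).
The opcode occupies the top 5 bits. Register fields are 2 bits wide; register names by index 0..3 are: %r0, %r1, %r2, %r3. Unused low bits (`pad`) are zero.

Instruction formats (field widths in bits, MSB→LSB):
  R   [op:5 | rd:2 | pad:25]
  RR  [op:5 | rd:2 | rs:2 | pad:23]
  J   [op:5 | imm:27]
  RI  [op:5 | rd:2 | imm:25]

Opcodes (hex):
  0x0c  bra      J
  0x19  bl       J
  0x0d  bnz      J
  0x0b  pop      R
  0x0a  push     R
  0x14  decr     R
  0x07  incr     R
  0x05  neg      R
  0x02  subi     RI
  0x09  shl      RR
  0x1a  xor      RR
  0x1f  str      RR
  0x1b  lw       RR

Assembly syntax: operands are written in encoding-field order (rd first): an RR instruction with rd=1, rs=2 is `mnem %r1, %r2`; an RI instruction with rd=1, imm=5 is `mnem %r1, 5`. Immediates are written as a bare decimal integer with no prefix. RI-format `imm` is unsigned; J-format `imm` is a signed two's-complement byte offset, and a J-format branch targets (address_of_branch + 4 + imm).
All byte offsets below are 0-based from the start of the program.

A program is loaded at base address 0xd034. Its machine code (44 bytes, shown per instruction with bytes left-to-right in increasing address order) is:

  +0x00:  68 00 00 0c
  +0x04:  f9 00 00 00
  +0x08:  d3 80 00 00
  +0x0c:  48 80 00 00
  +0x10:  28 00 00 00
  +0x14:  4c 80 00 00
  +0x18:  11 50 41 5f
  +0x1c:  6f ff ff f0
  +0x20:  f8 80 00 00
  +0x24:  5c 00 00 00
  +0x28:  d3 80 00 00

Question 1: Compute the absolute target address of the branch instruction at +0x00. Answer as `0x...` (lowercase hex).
@+00  big-endian(68 00 00 0c) = 0x6800000c
  op=0x6800000c>>27=0xd ⇒ bnz (J)
  imm@[26:0]=0xc ⇒ 12
  target = base 0xd034 + off 0x00 + 4 + imm 12 = 0xd044

0xd044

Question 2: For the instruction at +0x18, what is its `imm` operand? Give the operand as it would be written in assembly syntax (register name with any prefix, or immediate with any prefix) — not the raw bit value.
off 0x18: read 11 50 41 5f as big → 0x1150415f
  opcode bits[31:27]=0x2: subi/RI
  rd: (w>>25)&0x3=0x0 → %r0
  imm: (w>>0)&0x1ffffff=0x150415f → 22036831

22036831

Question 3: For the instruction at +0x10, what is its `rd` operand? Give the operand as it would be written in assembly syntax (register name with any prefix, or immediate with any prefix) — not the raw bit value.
%r0

+0x10: 28 00 00 00 ⇒ word 0x28000000 (big)
  top 5b → 0x5 → neg [R]
  rd@[26:25]=0x0 ⇒ %r0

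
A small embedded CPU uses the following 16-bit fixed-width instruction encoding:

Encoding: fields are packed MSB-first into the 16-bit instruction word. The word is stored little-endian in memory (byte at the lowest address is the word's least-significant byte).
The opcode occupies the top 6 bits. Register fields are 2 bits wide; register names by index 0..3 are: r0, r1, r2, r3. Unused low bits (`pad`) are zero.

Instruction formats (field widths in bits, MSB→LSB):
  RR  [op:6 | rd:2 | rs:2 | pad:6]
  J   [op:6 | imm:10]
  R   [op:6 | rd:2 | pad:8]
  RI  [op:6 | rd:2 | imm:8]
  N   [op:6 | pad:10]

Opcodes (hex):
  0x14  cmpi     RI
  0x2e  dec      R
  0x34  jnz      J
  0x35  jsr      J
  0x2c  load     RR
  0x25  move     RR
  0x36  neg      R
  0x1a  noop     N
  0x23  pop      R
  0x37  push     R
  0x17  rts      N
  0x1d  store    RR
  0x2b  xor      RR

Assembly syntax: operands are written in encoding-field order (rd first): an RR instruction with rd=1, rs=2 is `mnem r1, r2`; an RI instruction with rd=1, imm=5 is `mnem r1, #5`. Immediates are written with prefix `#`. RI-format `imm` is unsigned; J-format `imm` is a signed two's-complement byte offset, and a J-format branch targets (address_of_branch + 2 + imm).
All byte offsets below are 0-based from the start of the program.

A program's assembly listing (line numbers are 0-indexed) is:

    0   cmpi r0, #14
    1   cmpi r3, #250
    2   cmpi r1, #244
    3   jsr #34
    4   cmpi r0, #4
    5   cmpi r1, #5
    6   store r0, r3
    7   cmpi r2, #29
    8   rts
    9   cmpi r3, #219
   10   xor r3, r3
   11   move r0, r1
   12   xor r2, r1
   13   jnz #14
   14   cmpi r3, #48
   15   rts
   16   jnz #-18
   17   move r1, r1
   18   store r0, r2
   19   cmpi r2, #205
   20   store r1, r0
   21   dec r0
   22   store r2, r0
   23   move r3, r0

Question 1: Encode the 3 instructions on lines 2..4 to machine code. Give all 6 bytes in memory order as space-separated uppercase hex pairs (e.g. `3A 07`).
2. cmpi fields op=0x14:6|rd=1:2|imm=244:8 → word 51f4h → f4 51
3. jsr fields op=0x35:6|imm=34:10 → word d422h → 22 d4
4. cmpi fields op=0x14:6|rd=0:2|imm=4:8 → word 5004h → 04 50

F4 51 22 D4 04 50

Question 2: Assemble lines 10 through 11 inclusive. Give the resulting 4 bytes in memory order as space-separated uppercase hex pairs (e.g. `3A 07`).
line 10 (xor): pack op=0x2b:6|rd=3:2|rs=3:2|pad=0:6 = 0xafc0; little→ c0 af
line 11 (move): pack op=0x25:6|rd=0:2|rs=1:2|pad=0:6 = 0x9440; little→ 40 94

C0 AF 40 94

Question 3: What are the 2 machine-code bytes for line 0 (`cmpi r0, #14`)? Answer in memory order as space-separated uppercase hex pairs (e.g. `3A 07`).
0. cmpi fields op=0x14:6|rd=0:2|imm=14:8 → word 500eh → 0e 50

0E 50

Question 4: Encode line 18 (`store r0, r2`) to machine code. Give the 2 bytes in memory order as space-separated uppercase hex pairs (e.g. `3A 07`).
80 74

line 18 (store): pack op=0x1d:6|rd=0:2|rs=2:2|pad=0:6 = 0x7480; little→ 80 74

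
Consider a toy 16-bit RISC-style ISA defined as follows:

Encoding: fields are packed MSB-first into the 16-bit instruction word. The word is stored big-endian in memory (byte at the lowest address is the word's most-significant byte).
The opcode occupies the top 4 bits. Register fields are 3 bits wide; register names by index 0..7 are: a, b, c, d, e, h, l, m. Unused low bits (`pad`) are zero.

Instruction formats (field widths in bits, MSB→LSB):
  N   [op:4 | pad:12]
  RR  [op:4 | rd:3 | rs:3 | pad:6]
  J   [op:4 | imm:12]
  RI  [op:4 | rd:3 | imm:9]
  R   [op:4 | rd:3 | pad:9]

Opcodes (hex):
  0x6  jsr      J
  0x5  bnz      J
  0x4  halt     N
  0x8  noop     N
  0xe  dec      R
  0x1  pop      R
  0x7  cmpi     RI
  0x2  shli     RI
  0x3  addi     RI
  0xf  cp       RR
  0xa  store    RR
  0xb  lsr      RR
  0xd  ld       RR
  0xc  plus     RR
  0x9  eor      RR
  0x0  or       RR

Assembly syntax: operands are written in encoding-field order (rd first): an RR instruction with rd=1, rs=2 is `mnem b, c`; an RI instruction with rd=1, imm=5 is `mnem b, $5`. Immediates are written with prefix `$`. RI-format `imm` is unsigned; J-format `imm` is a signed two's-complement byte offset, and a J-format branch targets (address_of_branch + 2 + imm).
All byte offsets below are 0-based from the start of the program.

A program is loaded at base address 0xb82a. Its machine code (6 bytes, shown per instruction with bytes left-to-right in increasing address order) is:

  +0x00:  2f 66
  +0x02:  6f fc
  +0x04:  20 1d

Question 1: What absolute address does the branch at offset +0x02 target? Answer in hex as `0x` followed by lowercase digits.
0xb82a

[02] 6f fc → 0x6ffc
  op=0x6ffc>>12=0x6 ⇒ jsr (J)
  imm@[11:0]=0xffc (s12→-4) ⇒ $-4
  target = base 0xb82a + off 0x02 + 2 + imm -4 = 0xb82a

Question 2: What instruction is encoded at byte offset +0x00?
@+00  big-endian(2f 66) = 0x2f66
  opcode bits[15:12]=0x2: shli/RI
  [11:9] rd=7 = m
  [8:0] imm=358 = $358

shli m, $358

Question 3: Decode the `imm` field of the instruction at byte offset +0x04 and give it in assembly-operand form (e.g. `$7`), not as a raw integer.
$29

off 0x04: read 20 1d as big → 0x201d
  top 4b → 0x2 → shli [RI]
  rd@[11:9]=0x0 ⇒ a
  imm@[8:0]=0x1d ⇒ $29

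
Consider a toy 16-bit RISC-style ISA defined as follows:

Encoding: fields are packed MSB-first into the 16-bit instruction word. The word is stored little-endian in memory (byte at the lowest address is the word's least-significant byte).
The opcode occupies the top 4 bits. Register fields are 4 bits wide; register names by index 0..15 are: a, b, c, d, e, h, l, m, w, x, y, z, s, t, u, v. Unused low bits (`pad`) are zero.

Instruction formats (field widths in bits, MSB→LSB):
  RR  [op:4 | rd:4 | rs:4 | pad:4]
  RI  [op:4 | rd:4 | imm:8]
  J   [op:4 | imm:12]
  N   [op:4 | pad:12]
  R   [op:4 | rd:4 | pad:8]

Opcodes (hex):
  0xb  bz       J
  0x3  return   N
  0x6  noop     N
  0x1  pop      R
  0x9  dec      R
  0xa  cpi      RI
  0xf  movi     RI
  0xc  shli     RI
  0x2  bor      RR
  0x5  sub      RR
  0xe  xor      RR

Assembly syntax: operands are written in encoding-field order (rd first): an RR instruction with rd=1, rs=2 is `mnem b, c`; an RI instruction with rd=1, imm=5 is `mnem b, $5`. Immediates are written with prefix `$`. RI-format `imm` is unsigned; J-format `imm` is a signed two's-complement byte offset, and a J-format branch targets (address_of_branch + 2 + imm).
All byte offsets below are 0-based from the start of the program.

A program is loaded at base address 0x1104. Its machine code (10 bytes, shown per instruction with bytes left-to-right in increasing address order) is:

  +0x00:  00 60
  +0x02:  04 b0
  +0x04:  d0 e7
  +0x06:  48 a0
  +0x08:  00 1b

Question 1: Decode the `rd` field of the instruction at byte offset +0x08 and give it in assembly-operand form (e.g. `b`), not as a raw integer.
z

off 0x08: read 00 1b as little → 0x1b00
  op=0x1b00>>12=0x1 ⇒ pop (R)
  rd@[11:8]=0xb ⇒ z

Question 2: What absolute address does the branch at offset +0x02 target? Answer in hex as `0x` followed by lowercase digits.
off 0x02: read 04 b0 as little → 0xb004
  op=0xb004>>12=0xb ⇒ bz (J)
  [11:0] imm=4 = $4
  target = base 0x1104 + off 0x02 + 2 + imm 4 = 0x110c

0x110c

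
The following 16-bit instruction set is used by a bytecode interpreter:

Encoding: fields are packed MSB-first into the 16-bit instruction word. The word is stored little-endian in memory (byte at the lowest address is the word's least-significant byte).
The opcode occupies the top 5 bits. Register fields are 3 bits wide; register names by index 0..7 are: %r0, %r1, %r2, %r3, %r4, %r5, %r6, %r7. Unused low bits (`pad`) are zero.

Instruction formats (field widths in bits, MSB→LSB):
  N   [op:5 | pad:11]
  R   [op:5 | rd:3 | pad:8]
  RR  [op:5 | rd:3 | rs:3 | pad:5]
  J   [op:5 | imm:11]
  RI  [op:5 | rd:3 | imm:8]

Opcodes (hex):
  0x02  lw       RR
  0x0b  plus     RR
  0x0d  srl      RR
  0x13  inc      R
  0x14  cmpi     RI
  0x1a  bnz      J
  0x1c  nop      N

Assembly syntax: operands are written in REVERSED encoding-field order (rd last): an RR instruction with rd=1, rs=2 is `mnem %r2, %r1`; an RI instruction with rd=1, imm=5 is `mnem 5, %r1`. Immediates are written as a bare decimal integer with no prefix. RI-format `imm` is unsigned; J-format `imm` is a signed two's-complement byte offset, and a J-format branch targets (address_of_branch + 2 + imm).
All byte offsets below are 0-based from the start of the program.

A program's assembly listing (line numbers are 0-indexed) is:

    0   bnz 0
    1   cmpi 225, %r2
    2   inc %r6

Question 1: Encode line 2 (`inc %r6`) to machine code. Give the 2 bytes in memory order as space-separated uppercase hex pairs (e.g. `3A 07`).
2. inc fields op=0x13:5|rd=6:3|pad=0:8 → word 9e00h → 00 9e

00 9E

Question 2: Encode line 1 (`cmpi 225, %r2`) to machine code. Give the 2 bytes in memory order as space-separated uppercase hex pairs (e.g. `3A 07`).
E1 A2

line 1 (cmpi): pack op=0x14:5|rd=2:3|imm=225:8 = 0xa2e1; little→ e1 a2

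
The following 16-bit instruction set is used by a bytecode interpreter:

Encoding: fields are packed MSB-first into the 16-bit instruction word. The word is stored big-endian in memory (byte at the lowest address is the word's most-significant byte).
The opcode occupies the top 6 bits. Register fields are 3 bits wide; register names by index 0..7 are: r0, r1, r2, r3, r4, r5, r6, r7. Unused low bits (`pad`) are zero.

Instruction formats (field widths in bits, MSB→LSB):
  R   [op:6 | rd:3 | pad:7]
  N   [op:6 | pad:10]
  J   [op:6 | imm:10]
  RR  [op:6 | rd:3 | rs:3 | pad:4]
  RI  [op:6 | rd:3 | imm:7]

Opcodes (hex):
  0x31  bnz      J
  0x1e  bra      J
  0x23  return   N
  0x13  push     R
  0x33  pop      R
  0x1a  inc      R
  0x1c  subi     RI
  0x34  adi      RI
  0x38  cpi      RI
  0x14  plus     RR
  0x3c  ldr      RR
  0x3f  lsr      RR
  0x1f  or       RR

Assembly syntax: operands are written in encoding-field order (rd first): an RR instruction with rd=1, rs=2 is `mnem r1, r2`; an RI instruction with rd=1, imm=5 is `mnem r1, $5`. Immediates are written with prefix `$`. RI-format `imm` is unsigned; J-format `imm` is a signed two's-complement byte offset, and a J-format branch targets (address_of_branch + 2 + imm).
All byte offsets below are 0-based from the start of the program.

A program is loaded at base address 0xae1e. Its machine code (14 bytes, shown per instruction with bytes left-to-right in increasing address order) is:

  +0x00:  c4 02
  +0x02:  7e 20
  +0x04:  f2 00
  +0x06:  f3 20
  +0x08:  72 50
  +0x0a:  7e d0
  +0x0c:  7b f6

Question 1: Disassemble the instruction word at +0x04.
@+04  big-endian(f2 00) = 0xf200
  op=0xf200>>10=0x3c ⇒ ldr (RR)
  rd@[9:7]=0x4 ⇒ r4
  rs@[6:4]=0x0 ⇒ r0

ldr r4, r0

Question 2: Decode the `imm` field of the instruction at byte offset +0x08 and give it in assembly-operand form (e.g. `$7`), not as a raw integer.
@+08  big-endian(72 50) = 0x7250
  top 6b → 0x1c → subi [RI]
  [9:7] rd=4 = r4
  [6:0] imm=80 = $80

$80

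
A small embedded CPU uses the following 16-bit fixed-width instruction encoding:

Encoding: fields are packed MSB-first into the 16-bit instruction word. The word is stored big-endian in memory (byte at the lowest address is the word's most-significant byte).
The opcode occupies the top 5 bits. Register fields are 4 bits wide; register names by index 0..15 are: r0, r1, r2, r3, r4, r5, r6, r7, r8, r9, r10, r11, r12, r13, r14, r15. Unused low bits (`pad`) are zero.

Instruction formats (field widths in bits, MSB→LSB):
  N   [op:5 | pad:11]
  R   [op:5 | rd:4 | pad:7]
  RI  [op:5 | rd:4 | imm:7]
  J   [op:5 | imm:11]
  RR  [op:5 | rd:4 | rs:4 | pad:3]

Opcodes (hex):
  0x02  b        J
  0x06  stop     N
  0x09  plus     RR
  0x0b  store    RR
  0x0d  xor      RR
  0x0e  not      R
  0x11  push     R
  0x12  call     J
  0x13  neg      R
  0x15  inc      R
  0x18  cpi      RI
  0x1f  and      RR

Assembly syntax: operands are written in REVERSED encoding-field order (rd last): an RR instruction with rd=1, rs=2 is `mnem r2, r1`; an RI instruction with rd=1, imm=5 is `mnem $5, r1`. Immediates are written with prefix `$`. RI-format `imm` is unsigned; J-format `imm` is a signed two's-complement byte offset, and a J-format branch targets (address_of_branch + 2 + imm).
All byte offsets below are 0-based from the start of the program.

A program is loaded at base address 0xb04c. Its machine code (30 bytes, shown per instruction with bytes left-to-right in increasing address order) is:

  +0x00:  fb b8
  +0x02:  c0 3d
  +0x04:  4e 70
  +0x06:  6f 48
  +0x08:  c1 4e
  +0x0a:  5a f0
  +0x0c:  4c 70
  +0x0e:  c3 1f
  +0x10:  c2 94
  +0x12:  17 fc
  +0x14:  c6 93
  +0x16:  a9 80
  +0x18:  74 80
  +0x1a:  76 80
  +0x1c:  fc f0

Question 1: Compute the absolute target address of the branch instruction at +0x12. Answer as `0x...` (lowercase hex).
+0x12: 17 fc ⇒ word 0x17fc (big)
  op=0x17fc>>11=0x2 ⇒ b (J)
  [10:0] imm=2044 (s11→-4) = $-4
  target = base 0xb04c + off 0x12 + 2 + imm -4 = 0xb05c

0xb05c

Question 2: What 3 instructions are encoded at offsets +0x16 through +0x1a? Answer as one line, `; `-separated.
inc r3; not r9; not r13

off 0x16: read a9 80 as big → 0xa980
  op=0xa980>>11=0x15 ⇒ inc (R)
  [10:7] rd=3 = r3
off 0x18: read 74 80 as big → 0x7480
  op=0x7480>>11=0xe ⇒ not (R)
  [10:7] rd=9 = r9
off 0x1a: read 76 80 as big → 0x7680
  op=0x7680>>11=0xe ⇒ not (R)
  [10:7] rd=13 = r13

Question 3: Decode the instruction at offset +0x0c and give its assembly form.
+0x0c: 4c 70 ⇒ word 0x4c70 (big)
  op=0x4c70>>11=0x9 ⇒ plus (RR)
  rd: (w>>7)&0xf=0x8 → r8
  rs: (w>>3)&0xf=0xe → r14

plus r14, r8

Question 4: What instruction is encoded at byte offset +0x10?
[10] c2 94 → 0xc294
  op=0xc294>>11=0x18 ⇒ cpi (RI)
  [10:7] rd=5 = r5
  [6:0] imm=20 = $20

cpi $20, r5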